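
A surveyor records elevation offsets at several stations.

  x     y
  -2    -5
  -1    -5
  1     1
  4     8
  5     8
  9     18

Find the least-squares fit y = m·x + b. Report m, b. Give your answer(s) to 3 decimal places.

From the data, Σx·x = 128, Σx = 16, Σ1 = 6.
Moment sums: Σx·y = 250, Σy = 25.
AᵀA·[m, b]ᵀ = Aᵀy becomes [[128, 16]; [16, 6]]·[m, b]ᵀ = [250, 25]ᵀ.
Determinant 128·6 − 16² = 512.
m = (250·6 − 16·25)/512 = 275/128; b = (128·25 − 16·250)/512 = -25/16.

m = 2.148, b = -1.563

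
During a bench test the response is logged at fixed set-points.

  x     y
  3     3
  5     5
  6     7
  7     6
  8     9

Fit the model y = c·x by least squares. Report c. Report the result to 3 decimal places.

From the data, Σx·x = 183.
Moment sums: Σx·y = 190.
MᵀM·[c]ᵀ = Mᵀy becomes [[183]]·[c]ᵀ = [190]ᵀ.
Hence c = 190 / 183 ≈ 1.03825.

c = 1.038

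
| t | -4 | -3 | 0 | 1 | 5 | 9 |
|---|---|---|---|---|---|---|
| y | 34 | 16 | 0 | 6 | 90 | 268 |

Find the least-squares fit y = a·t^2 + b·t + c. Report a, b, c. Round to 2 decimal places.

Setting ∂/∂a … = 0 gives: 7524·a + 764·b + 132·c = 24652;  764·a + 132·b + 8·c = 2684;  132·a + 8·b + 6·c = 414.
Row-reducing yields a = 16939/5754, b = 6339/1918, c = -494/2877.

a = 2.94, b = 3.31, c = -0.17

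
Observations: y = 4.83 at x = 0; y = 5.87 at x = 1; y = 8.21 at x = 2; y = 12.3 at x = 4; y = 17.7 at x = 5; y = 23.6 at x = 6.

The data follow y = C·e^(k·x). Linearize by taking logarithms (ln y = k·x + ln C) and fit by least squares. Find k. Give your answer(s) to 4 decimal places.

Linearized form: ln y = k·x + ln C. From the 6 transformed points,
Σx = 18.0000, Σ(x)² = 82.0000, Σln y = 13.9945, Σx·ln y = 49.3543.
Equations: 82.0000·k + 18.0000·ln C = 49.3543;  18.0000·k + 6·ln C = 13.9945.
Slope k = (n·Σx·ln y − Σx·Σln y)/(n·Σ(x)² − (Σx)²) = (6·49.3543 − 18.0000·13.9945)/168.0000 = 0.26325; ln C = (Σln y − k·Σx)/n = 1.54268.

k = 0.2632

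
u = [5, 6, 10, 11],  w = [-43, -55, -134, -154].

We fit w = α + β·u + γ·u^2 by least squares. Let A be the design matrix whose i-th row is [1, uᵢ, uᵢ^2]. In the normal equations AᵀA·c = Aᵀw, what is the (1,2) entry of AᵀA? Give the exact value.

32

Row 1 ↔ basis 1, column 2 ↔ basis u, so (AᵀA)_{1,2} = Σᵢ u = (1)·(5) + (1)·(6) + (1)·(10) + (1)·(11) = 32.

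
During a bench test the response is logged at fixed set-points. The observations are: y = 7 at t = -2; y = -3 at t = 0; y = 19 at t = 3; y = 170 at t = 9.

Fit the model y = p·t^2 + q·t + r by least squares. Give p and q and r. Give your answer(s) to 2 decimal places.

The normal system MᵀM·[p, q, r]ᵀ = Mᵀy is [[6658, 748, 94]; [748, 94, 10]; [94, 10, 4]]·[p, q, r]ᵀ = [13969, 1573, 193]ᵀ.
Row-reducing yields p = 10165/4868, q = 1361/4868, r = -7399/4868.

p = 2.09, q = 0.28, r = -1.52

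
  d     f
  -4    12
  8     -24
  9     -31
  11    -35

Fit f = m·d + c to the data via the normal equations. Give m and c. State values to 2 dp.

The normal equations are: 282·m + 24·c = -904;  24·m + 4·c = -78.
Eliminating c: 4·(row 1) − 24·(row 2) gives 552·m = 4·(-904) − 24·(-78) = -1744, so m = -218/69.
Then c = ((-78) − 24·(-218/69))/4 = -25/46.

m = -3.16, c = -0.54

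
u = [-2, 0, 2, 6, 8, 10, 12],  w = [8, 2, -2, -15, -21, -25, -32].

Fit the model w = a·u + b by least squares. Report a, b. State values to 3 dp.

The normal equations are: 352·a + 36·b = -912;  36·a + 7·b = -85.
(Σu·u = 352, Σu = 36, Σ1 = 7, Σu·w = -912, Σw = -85.)
Determinant 352·7 − 36² = 1168.
a = ((-912)·7 − 36·(-85))/1168 = -831/292; b = (352·(-85) − 36·(-912))/1168 = 182/73.

a = -2.846, b = 2.493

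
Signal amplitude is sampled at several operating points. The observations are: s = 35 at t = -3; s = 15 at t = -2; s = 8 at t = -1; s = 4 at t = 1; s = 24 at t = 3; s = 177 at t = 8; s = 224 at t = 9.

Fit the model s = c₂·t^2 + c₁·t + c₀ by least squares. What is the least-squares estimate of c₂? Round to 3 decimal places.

c₂ = 2.917

The normal equations are: 10837·c₂ + 1233·c₁ + 169·c₀ = 30075;  1233·c₂ + 169·c₁ + 15·c₀ = 3365;  169·c₂ + 15·c₁ + 7·c₀ = 487.
(Σt^2·t^2 = 10837, Σt^2·t = 1233, Σt^2 = 169, Σt·t = 169, Σt = 15, Σ1 = 7, Σt^2·s = 30075, Σt·s = 3365, Σs = 487.)
Solving the 3×3 system (Gaussian elimination) gives c₂ = 849167/291081, c₁ = -155343/97027, c₀ = 106891/41583.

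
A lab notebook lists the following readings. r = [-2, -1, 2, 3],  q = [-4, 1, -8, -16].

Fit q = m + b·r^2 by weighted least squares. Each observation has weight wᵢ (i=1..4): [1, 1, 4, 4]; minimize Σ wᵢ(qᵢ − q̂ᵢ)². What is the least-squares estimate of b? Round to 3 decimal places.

MᵀWM·[m, b]ᵀ = MᵀWq reads: 10·m + 57·b = -99;  57·m + 405·b = -719.
(Σwᵢ·1 = 10, Σwᵢ·r^2 = 57, Σwᵢ·r^2·r^2 = 405, Σwᵢ·q = -99, Σwᵢ·r^2·q = -719.)
Eliminating b: 405·(row 1) − 57·(row 2) gives 801·m = 405·(-99) − 57·(-719) = 888, so m = 296/267.
Then b = ((-719) − 57·(296/267))/405 = -1547/801.

b = -1.931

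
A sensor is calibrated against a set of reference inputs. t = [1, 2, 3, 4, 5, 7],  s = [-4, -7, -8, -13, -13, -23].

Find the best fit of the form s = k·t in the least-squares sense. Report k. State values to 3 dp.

k = -3.077

Sums needed: Σt·t = 104.
Right-hand side: Σt·s = -320.
XᵀX·[k]ᵀ = Xᵀs becomes [[104]]·[k]ᵀ = [-320]ᵀ.
k = (-320)/104 = -3.07692.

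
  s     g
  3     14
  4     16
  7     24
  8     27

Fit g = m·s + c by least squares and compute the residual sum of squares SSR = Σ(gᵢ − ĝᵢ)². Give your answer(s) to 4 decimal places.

Setting ∂/∂m … = 0 gives: 138·m + 22·c = 490;  22·m + 4·c = 81.
(Σs·s = 138, Σs = 22, Σ1 = 4, Σs·g = 490, Σg = 81.)
Eliminating c: 4·(row 1) − 22·(row 2) gives 68·m = 4·490 − 22·81 = 178, so m = 89/34.
Then c = (81 − 22·(89/34))/4 = 199/34.
Residuals: 5/17, -11/34, -3/17, 7/34; SSR = 9/34.

SSR = 0.2647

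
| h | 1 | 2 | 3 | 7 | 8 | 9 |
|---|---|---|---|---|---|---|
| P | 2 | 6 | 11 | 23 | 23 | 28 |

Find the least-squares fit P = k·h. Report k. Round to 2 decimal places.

Normal-equation sums: Σh·h = 208.
For XᵀP: Σh·P = 644.
Normal equations: [[208]]·[k]ᵀ = [644]ᵀ.
Hence k = 644 / 208 ≈ 3.09615.

k = 3.10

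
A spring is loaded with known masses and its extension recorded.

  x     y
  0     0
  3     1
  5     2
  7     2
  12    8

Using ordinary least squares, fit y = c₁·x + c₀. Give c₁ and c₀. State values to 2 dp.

Forming AᵀA = [[227, 27]; [27, 5]] and Aᵀy = [123, 13]ᵀ gives AᵀA·[c₁, c₀]ᵀ = Aᵀy.
Eliminating c₀: 5·(row 1) − 27·(row 2) gives 406·c₁ = 5·123 − 27·13 = 264, so c₁ = 132/203.
Then c₀ = (13 − 27·(132/203))/5 = -185/203.

c₁ = 0.65, c₀ = -0.91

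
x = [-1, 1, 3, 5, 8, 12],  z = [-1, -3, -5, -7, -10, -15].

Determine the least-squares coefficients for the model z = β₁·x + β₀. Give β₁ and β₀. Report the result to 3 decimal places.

With design matrix M, MᵀM = [[244, 28]; [28, 6]] and Mᵀz = [-312, -41]ᵀ.
det = 244·6 − 28² = 680.
β₁ = ((-312)·6 − 28·(-41))/680 = -181/170; β₀ = (244·(-41) − 28·(-312))/680 = -317/170.

β₁ = -1.065, β₀ = -1.865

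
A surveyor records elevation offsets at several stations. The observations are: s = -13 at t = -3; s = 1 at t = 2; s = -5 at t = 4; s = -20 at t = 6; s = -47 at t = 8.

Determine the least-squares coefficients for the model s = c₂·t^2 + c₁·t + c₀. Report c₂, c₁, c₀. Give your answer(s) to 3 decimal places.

XᵀX·[c₂, c₁, c₀]ᵀ = Xᵀs reads: 5745·c₂ + 773·c₁ + 129·c₀ = -3921;  773·c₂ + 129·c₁ + 17·c₀ = -475;  129·c₂ + 17·c₁ + 5·c₀ = -84.
Inverting the 3×3 Gram matrix, [c₂, c₁, c₀]ᵀ = [-76919/75316, 8469/3964, 43026/18829]ᵀ.

c₂ = -1.021, c₁ = 2.136, c₀ = 2.285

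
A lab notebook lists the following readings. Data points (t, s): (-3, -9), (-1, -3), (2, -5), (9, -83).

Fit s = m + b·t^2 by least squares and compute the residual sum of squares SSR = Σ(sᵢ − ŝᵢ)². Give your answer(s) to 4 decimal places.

SSR = 2.1991

XᵀX·[m, b]ᵀ = Xᵀs reads: 4·m + 95·b = -100;  95·m + 6659·b = -6827.
(Σ1 = 4, Σt^2 = 95, Σt^2·t^2 = 6659, Σs = -100, Σt^2·s = -6827.)
Eliminating b: 6659·(row 1) − 95·(row 2) gives 17611·m = 6659·(-100) − 95·(-6827) = -17335, so m = -17335/17611.
Then b = ((-6827) − 95·(-17335/17611))/6659 = -17808/17611.
Residuals: 19108/17611, -17690/17611, 512/17611, -1930/17611; SSR = 38728/17611.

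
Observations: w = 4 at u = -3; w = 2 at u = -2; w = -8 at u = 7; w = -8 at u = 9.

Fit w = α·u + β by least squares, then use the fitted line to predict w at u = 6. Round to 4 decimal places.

Setting ∂/∂α … = 0 gives: 143·α + 11·β = -144;  11·α + 4·β = -10.
det = 143·4 − 11² = 451.
α = ((-144)·4 − 11·(-10))/451 = -466/451; β = (143·(-10) − 11·(-144))/451 = 14/41.
At u = 6: ŵ = (-466/451)·(6) + (14/41)·(1) = -2642/451.

ŵ = -5.8581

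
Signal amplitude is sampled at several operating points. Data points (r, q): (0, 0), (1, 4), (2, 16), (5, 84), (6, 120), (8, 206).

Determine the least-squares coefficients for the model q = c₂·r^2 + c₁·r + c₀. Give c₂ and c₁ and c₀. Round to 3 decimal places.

The normal system AᵀA·[c₂, c₁, c₀]ᵀ = Aᵀq is [[6034, 862, 130]; [862, 130, 22]; [130, 22, 6]]·[c₂, c₁, c₀]ᵀ = [19672, 2824, 430]ᵀ.
Inverting the 3×3 Gram matrix, [c₂, c₁, c₀]ᵀ = [1889/640, 1427/640, -147/320]ᵀ.

c₂ = 2.952, c₁ = 2.230, c₀ = -0.459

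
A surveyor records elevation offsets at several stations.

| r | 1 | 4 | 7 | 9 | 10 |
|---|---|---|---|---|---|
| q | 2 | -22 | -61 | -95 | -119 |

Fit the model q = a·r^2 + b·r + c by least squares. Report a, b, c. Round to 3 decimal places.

Compute the Gram sums: Σr^2·r^2 = 19219, Σr^2·r = 2137, Σr^2 = 247, Σr·r = 247, Σr = 31, Σ1 = 5.
Right-hand side: Σr^2·q = -22934, Σr·q = -2558, Σq = -295.
So AᵀA·[a, b, c]ᵀ = Aᵀq: [[19219, 2137, 247]; [2137, 247, 31]; [247, 31, 5]]·[a, b, c]ᵀ = [-22934, -2558, -295]ᵀ.
Inverting the 3×3 Gram matrix, [a, b, c]ᵀ = [-4639/4942, -14477/4942, 13673/2471]ᵀ.

a = -0.939, b = -2.929, c = 5.533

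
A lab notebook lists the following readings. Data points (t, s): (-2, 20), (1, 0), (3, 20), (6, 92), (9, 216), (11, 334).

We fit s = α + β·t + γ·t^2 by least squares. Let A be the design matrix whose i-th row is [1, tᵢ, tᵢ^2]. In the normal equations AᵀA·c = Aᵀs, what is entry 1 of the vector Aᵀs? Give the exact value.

682

Entry 1 ↔ basis 1, so (Aᵀs)_{1} = Σᵢ sᵢ = (1)·(20) + (1)·(0) + (1)·(20) + (1)·(92) + (1)·(216) + (1)·(334) = 682.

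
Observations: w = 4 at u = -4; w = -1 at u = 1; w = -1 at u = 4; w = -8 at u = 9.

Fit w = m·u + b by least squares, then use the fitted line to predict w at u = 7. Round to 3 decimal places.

ŵ = -5.444

Setting ∂/∂m … = 0 gives: 114·m + 10·b = -93;  10·m + 4·b = -6.
(Σu·u = 114, Σu = 10, Σ1 = 4, Σu·w = -93, Σw = -6.)
Δ = 114·4 − 10² = 356.
m = ((-93)·4 − 10·(-6))/356 = -78/89; b = (114·(-6) − 10·(-93))/356 = 123/178.
At u = 7: ŵ = (-78/89)·(7) + (123/178)·(1) = -969/178.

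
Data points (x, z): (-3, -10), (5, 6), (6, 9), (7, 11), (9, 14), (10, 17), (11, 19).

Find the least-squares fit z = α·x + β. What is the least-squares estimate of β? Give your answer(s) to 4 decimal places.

β = -3.8330

From the data, Σx·x = 421, Σx = 45, Σ1 = 7.
For Aᵀz: Σx·z = 696, Σz = 66.
Δ = 421·7 − 45² = 922.
α = (696·7 − 45·66)/922 = 951/461; β = (421·66 − 45·696)/922 = -1767/461.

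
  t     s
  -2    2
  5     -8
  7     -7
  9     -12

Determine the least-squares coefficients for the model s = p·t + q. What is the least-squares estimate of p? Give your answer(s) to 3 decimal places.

p = -1.196

The normal equations are: 159·p + 19·q = -201;  19·p + 4·q = -25.
Determinant 159·4 − 19² = 275.
p = ((-201)·4 − 19·(-25))/275 = -329/275; q = (159·(-25) − 19·(-201))/275 = -156/275.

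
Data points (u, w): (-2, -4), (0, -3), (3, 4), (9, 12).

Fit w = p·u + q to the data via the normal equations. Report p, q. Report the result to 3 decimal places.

p = 1.529, q = -1.572

Setting ∂/∂p … = 0 gives: 94·p + 10·q = 128;  10·p + 4·q = 9.
Eliminating q: 4·(row 1) − 10·(row 2) gives 276·p = 4·128 − 10·9 = 422, so p = 211/138.
Then q = (9 − 10·(211/138))/4 = -217/138.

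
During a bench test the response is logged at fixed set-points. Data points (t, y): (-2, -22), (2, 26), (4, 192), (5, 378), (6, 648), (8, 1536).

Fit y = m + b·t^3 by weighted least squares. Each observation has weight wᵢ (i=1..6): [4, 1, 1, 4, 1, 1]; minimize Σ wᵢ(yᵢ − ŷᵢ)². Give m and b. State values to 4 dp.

Normal-equation sums: Σwᵢ·1 = 12, Σwᵢ·t^3 = 1268, Σwᵢ·t^3·t^3 = 375716.
Moment sums: Σwᵢ·y = 3826, Σwᵢ·t^3·y = 1128600.
Normal equations: [[12, 1268]; [1268, 375716]]·[m, b]ᵀ = [3826, 1128600]ᵀ.
Δ = 12·375716 − 1268² = 2900768.
m = (3826·375716 − 1268·1128600)/2900768 = 803077/362596; b = (12·1128600 − 1268·3826)/2900768 = 1086479/362596.

m = 2.2148, b = 2.9964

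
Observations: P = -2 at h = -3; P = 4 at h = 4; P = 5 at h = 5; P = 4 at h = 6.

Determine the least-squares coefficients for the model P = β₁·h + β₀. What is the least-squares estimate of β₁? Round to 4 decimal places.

Entries of XᵀX: Σh·h = 86, Σh = 12, Σ1 = 4.
Right-hand side: Σh·P = 71, ΣP = 11.
XᵀX·[β₁, β₀]ᵀ = XᵀP becomes [[86, 12]; [12, 4]]·[β₁, β₀]ᵀ = [71, 11]ᵀ.
Δ = 86·4 − 12² = 200.
β₁ = (71·4 − 12·11)/200 = 19/25; β₀ = (86·11 − 12·71)/200 = 47/100.

β₁ = 0.7600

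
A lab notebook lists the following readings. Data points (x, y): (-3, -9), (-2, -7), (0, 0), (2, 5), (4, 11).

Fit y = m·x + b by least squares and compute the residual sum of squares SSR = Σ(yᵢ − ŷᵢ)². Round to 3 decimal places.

From the data, Σx·x = 33, Σx = 1, Σ1 = 5.
For Mᵀy: Σx·y = 95, Σy = 0.
MᵀM·[m, b]ᵀ = Mᵀy becomes [[33, 1]; [1, 5]]·[m, b]ᵀ = [95, 0]ᵀ.
Determinant 33·5 − 1² = 164.
m = (95·5 − 1·0)/164 = 475/164; b = (33·0 − 1·95)/164 = -95/164.
Residuals: 11/41, -103/164, 95/164, -35/164, -1/164; SSR = 139/164.

SSR = 0.848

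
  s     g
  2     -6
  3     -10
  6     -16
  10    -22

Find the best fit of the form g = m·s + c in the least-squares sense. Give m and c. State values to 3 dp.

m = -1.923, c = -3.406

XᵀX·[m, c]ᵀ = Xᵀg reads: 149·m + 21·c = -358;  21·m + 4·c = -54.
(Σs·s = 149, Σs = 21, Σ1 = 4, Σs·g = -358, Σg = -54.)
Determinant 149·4 − 21² = 155.
m = ((-358)·4 − 21·(-54))/155 = -298/155; c = (149·(-54) − 21·(-358))/155 = -528/155.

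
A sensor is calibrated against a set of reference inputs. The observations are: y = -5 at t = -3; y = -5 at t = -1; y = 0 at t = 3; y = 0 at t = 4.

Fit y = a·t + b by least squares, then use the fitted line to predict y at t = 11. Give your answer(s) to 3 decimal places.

ŷ = 6.107

The normal system MᵀM·[a, b]ᵀ = Mᵀy is [[35, 3]; [3, 4]]·[a, b]ᵀ = [20, -10]ᵀ.
Determinant 35·4 − 3² = 131.
a = (20·4 − 3·(-10))/131 = 110/131; b = (35·(-10) − 3·20)/131 = -410/131.
At t = 11: ŷ = (110/131)·(11) + (-410/131)·(1) = 800/131.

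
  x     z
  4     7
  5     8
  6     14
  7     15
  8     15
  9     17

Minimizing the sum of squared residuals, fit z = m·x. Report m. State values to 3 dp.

m = 1.956

Normal-equation sums: Σx·x = 271.
Right-hand side: Σx·z = 530.
Normal equations: [[271]]·[m]ᵀ = [530]ᵀ.
Hence m = 530 / 271 ≈ 1.95572.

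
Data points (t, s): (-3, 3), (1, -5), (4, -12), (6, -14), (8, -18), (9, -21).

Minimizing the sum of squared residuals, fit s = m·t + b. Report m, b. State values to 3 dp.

Entries of MᵀM: Σt·t = 207, Σt = 25, Σ1 = 6.
Moment sums: Σt·s = -479, Σs = -67.
MᵀM·[m, b]ᵀ = Mᵀs becomes [[207, 25]; [25, 6]]·[m, b]ᵀ = [-479, -67]ᵀ.
Determinant 207·6 − 25² = 617.
m = ((-479)·6 − 25·(-67))/617 = -1199/617; b = (207·(-67) − 25·(-479))/617 = -1894/617.

m = -1.943, b = -3.070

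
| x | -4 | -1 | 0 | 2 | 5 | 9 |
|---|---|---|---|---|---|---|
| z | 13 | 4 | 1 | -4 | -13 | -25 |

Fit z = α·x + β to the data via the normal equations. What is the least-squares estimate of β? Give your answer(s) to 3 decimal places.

β = 1.320

Entries of MᵀM: Σx·x = 127, Σx = 11, Σ1 = 6.
For Mᵀz: Σx·z = -354, Σz = -24.
Normal equations: [[127, 11]; [11, 6]]·[α, β]ᵀ = [-354, -24]ᵀ.
Eliminating β: 6·(row 1) − 11·(row 2) gives 641·α = 6·(-354) − 11·(-24) = -1860, so α = -1860/641.
Then β = ((-24) − 11·(-1860/641))/6 = 846/641.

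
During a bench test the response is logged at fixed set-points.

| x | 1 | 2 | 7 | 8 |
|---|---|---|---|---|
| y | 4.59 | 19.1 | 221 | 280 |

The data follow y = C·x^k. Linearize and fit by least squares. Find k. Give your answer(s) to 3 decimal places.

k = 1.975

Linearized form: ln y = k·ln x + ln C. From the 4 transformed points,
Σln x = 4.7185, Σ(ln x)² = 8.5911, Σln y = 15.5065, Σln x·ln y = 24.2661.
Equations: 8.5911·k + 4.7185·ln C = 24.2661;  4.7185·k + 4·ln C = 15.5065.
Δ = 8.5911·4 − (4.7185)² = 12.1002; k = (24.2661·4 − 4.7185·15.5065)/12.1002 = 1.97493, ln C = (8.5911·15.5065 − 4.7185·24.2661)/12.1002 = 1.54695.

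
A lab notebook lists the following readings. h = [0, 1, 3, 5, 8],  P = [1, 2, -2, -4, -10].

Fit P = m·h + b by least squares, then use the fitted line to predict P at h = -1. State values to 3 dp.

P̂ = 3.786

The normal equations are: 99·m + 17·b = -104;  17·m + 5·b = -13.
(Σh·h = 99, Σh = 17, Σ1 = 5, Σh·P = -104, ΣP = -13.)
Eliminating b: 5·(row 1) − 17·(row 2) gives 206·m = 5·(-104) − 17·(-13) = -299, so m = -299/206.
Then b = ((-13) − 17·(-299/206))/5 = 481/206.
At h = -1: P̂ = (-299/206)·(-1) + (481/206)·(1) = 390/103.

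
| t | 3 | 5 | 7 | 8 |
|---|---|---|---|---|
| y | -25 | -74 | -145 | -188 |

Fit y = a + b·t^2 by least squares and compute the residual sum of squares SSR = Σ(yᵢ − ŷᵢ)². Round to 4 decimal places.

AᵀA·[a, b]ᵀ = Aᵀy reads: 4·a + 147·b = -432;  147·a + 7203·b = -21212.
Eliminating b: 7203·(row 1) − 147·(row 2) gives 7203·a = 7203·(-432) − 147·(-21212) = 6468, so a = 44/49.
Then b = ((-21212) − 147·(44/49))/7203 = -21344/7203.
Residuals: 1851/2401, -5890/7203, -103/147, 5384/7203; SSR = 16658/7203.

SSR = 2.3126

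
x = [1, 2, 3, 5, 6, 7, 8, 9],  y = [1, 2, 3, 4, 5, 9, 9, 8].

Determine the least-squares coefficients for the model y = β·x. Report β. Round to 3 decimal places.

Normal-equation sums: Σx·x = 269.
And Σx·y = 271.
MᵀM·[β]ᵀ = Mᵀy becomes [[269]]·[β]ᵀ = [271]ᵀ.
Hence β = 271 / 269 ≈ 1.00743.

β = 1.007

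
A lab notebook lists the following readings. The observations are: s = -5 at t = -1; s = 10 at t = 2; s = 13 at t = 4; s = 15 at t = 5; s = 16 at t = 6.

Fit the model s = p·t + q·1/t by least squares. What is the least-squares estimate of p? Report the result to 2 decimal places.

p = 2.81

Forming MᵀM = [[82, 5]; [5, 4969/3600]] and Mᵀs = [248, 227/12]ᵀ gives MᵀM·[p, q]ᵀ = Mᵀs.
Δ = 82·(4969/3600) − 5² = 158729/1800.
p = (248·(4969/3600) − 5·(227/12))/(158729/1800) = 445906/158729; q = (82·(227/12) − 5·248)/(158729/1800) = 560100/158729.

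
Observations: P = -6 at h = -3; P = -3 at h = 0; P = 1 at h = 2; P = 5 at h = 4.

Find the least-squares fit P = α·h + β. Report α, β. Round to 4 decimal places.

Sums needed: Σh·h = 29, Σh = 3, Σ1 = 4.
And Σh·P = 40, ΣP = -3.
AᵀA·[α, β]ᵀ = AᵀP becomes [[29, 3]; [3, 4]]·[α, β]ᵀ = [40, -3]ᵀ.
Eliminating β: 4·(row 1) − 3·(row 2) gives 107·α = 4·40 − 3·(-3) = 169, so α = 169/107.
Then β = ((-3) − 3·(169/107))/4 = -207/107.

α = 1.5794, β = -1.9346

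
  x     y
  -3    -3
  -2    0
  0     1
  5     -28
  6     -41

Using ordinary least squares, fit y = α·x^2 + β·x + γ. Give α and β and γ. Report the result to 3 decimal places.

α = -0.939, β = -1.314, γ = 1.278

AᵀA·[α, β, γ]ᵀ = Aᵀy reads: 2018·α + 306·β + 74·γ = -2203;  306·α + 74·β + 6·γ = -377;  74·α + 6·β + 5·γ = -71.
(Σx^2·x^2 = 2018, Σx^2·x = 306, Σx^2 = 74, Σx·x = 74, Σx = 6, Σ1 = 5, Σx^2·y = -2203, Σx·y = -377, Σy = -71.)
Row-reducing yields α = -16985/18084, β = -7923/6028, γ = 5777/4521.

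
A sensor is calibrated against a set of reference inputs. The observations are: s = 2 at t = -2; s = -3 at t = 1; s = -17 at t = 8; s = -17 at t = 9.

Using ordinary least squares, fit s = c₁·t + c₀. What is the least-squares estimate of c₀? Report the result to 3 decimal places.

Entries of MᵀM: Σt·t = 150, Σt = 16, Σ1 = 4.
And Σt·s = -296, Σs = -35.
Δ = 150·4 − 16² = 344.
c₁ = ((-296)·4 − 16·(-35))/344 = -78/43; c₀ = (150·(-35) − 16·(-296))/344 = -257/172.

c₀ = -1.494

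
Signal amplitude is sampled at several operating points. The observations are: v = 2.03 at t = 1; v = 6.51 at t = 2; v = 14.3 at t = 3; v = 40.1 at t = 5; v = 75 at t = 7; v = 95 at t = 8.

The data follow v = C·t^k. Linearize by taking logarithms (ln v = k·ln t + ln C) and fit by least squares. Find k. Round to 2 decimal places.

k = 1.88

Taking logs, ln v = k·ln t + ln C, so regress ln v on ln t.
Σln t = 7.4265, Σ(ln t)² = 12.3883, Σln v = 17.8044, Σln t·ln v = 28.0331.
Equations: 12.3883·k + 7.4265·ln C = 28.0331;  7.4265·k + 6·ln C = 17.8044.
Slope k = (n·Σln t·ln v − Σln t·Σln v)/(n·Σ(ln t)² − (Σln t)²) = (6·28.0331 − 7.4265·17.8044)/19.1764 = 1.87593; ln C = (Σln v − k·Σln t)/n = 0.64545.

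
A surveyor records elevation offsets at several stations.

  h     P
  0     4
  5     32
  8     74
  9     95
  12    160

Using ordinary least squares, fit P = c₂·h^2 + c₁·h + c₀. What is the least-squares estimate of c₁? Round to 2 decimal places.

Sums needed: Σh^2·h^2 = 32018, Σh^2·h = 3094, Σh^2 = 314, Σh·h = 314, Σh = 34, Σ1 = 5.
For MᵀP: Σh^2·P = 36271, Σh·P = 3527, ΣP = 365.
So MᵀM·[c₂, c₁, c₀]ᵀ = MᵀP: [[32018, 3094, 314]; [3094, 314, 34]; [314, 34, 5]]·[c₂, c₁, c₀]ᵀ = [36271, 3527, 365]ᵀ.
Solving the 3×3 system (Gaussian elimination) gives c₂ = 43063/41268, c₁ = 22177/41268, c₀ = 13117/3439.

c₁ = 0.54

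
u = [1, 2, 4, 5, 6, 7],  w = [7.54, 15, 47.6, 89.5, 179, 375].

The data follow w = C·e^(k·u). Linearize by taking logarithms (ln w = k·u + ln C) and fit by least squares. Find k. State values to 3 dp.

Let Y = ln w. Fitting Y = k·u + ln C by least squares:
AᵀA = [[131.0000, 25.0000]; [25.0000, 6]], rhs = [117.9716, 24.1997]ᵀ  (here Σu = 25.0000, Σ(u)² = 131.0000, Σln w = 24.1997, Σu·ln w = 117.9716).
Solving (det = 161.0000): k = 0.63875, ln C = 1.37182.

k = 0.639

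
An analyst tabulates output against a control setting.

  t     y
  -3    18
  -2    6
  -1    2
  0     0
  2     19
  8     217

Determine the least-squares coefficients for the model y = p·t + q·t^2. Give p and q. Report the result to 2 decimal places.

The normal equations are: 82·p + 484·q = 1706;  484·p + 4210·q = 14152.
det = 82·4210 − 484² = 110964.
p = (1706·4210 − 484·14152)/110964 = 83173/27741; q = (82·14152 − 484·1706)/110964 = 83690/27741.

p = 3.00, q = 3.02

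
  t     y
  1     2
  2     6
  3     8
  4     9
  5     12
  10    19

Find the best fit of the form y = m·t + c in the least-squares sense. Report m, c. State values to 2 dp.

AᵀA·[m, c]ᵀ = Aᵀy reads: 155·m + 25·c = 324;  25·m + 6·c = 56.
Determinant 155·6 − 25² = 305.
m = (324·6 − 25·56)/305 = 544/305; c = (155·56 − 25·324)/305 = 116/61.

m = 1.78, c = 1.90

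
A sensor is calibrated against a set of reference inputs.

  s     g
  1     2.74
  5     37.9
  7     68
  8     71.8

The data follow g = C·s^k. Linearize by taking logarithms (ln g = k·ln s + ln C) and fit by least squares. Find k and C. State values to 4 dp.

Taking logs, ln g = k·ln s + ln C, so regress ln g on ln s.
Sums: Σln s = 5.6348, Σ(ln s)² = 10.7009, Σln g = 13.1363, Σln s·ln g = 22.9483.
Normal system: [[10.7009, 5.6348]; [5.6348, 4]]·[k, ln C]ᵀ = [22.9483, 13.1363]ᵀ.
Slope k = (n·Σln s·ln g − Σln s·Σln g)/(n·Σ(ln s)² − (Σln s)²) = (4·22.9483 − 5.6348·13.1363)/11.0529 = 1.60799; ln C = (Σln g − k·Σln s)/n = 1.01890, so C = exp(1.01890) = 2.77016.

k = 1.6080, C = 2.7702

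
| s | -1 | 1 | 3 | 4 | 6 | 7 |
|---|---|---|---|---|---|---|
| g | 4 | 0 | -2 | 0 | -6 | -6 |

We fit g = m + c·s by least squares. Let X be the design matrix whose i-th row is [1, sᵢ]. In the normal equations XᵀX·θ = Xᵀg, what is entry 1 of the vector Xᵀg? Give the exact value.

-10

Entry 1 ↔ basis 1, so (Xᵀg)_{1} = Σᵢ gᵢ = (1)·(4) + (1)·(0) + (1)·(-2) + (1)·(0) + (1)·(-6) + (1)·(-6) = -10.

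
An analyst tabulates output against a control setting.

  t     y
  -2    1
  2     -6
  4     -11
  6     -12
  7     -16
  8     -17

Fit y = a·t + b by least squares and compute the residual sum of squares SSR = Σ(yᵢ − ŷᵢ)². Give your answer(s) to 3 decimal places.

Sums needed: Σt·t = 173, Σt = 25, Σ1 = 6.
Moment sums: Σt·y = -378, Σy = -61.
Normal equations: [[173, 25]; [25, 6]]·[a, b]ᵀ = [-378, -61]ᵀ.
Eliminating b: 6·(row 1) − 25·(row 2) gives 413·a = 6·(-378) − 25·(-61) = -743, so a = -743/413.
Then b = ((-61) − 25·(-743/413))/6 = -1103/413.
Residuals: 30/413, 111/413, -468/413, 605/413, -304/413, 26/413; SSR = 1674/413.

SSR = 4.053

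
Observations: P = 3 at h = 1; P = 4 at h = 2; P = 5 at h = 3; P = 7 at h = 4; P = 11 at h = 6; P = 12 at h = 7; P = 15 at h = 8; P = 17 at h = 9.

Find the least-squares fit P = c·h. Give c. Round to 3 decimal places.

c = 1.835

Sums needed: Σh·h = 260.
Right-hand side: Σh·P = 477.
Normal equations: [[260]]·[c]ᵀ = [477]ᵀ.
Hence c = 477 / 260 ≈ 1.83462.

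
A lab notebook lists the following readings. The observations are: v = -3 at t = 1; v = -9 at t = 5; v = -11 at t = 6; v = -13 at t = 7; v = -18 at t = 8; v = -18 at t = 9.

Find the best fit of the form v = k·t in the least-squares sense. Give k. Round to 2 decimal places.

k = -2.00

With design matrix A, AᵀA = [[256]] and Aᵀv = [-511]ᵀ.
k = (-511)/256 = -1.99609.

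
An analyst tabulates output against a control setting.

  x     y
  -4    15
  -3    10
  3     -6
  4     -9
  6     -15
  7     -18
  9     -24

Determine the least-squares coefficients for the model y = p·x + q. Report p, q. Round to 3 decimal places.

p = -2.916, q = 2.451

Setting ∂/∂p … = 0 gives: 216·p + 22·q = -576;  22·p + 7·q = -47.
det = 216·7 − 22² = 1028.
p = ((-576)·7 − 22·(-47))/1028 = -1499/514; q = (216·(-47) − 22·(-576))/1028 = 630/257.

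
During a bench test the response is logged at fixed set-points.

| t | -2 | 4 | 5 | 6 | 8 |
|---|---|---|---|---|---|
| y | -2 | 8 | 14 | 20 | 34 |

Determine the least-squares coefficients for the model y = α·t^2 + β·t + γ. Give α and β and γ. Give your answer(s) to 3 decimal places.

α = 0.463, β = 0.850, γ = -2.199

From the data, Σt^2·t^2 = 6289, Σt^2·t = 909, Σt^2 = 145, Σt·t = 145, Σt = 21, Σ1 = 5.
Right-hand side: Σt^2·y = 3366, Σt·y = 498, Σy = 74.
Inverting the 3×3 Gram matrix, [α, β, γ]ᵀ = [4105/8866, 7539/8866, -886/403]ᵀ.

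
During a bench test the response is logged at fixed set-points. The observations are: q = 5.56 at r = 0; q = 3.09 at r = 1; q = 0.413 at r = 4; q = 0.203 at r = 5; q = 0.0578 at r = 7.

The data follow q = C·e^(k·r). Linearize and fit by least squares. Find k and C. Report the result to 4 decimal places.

Taking logs, ln q = k·r + ln C, so regress ln q on r.
Σr = 17.0000, Σ(r)² = 91.0000, Σln q = -2.4859, Σr·ln q = -30.3372.
Normal system: [[91.0000, 17.0000]; [17.0000, 5]]·[k, ln C]ᵀ = [-30.3372, -2.4859]ᵀ.
Solving (det = 166.0000): k = -0.65919, ln C = 1.74409, so C = exp(1.74409) = 5.72070.

k = -0.6592, C = 5.7207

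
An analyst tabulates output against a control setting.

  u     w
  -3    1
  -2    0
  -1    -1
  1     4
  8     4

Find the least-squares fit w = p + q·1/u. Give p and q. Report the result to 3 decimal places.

p = 1.992, q = 2.768

From the data, Σ1 = 5, Σ1/u = -17/24, Σ1/u·1/u = 1369/576.
Moment sums: Σw = 8, Σ1/u·w = 31/6.
So XᵀX·[p, q]ᵀ = Xᵀw: [[5, -17/24]; [-17/24, 1369/576]]·[p, q]ᵀ = [8, 31/6]ᵀ.
det = 5·(1369/576) − (-17/24)² = 1639/144.
p = (8·(1369/576) − (-17/24)·(31/6))/(1639/144) = 3265/1639; q = (5·(31/6) − (-17/24)·8)/(1639/144) = 4536/1639.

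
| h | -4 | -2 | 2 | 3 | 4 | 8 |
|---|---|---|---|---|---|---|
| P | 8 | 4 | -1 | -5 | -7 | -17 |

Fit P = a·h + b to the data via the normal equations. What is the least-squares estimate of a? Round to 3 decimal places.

Compute the Gram sums: Σh·h = 113, Σh = 11, Σ1 = 6.
For XᵀP: Σh·P = -221, ΣP = -18.
So XᵀX·[a, b]ᵀ = XᵀP: [[113, 11]; [11, 6]]·[a, b]ᵀ = [-221, -18]ᵀ.
det = 113·6 − 11² = 557.
a = ((-221)·6 − 11·(-18))/557 = -1128/557; b = (113·(-18) − 11·(-221))/557 = 397/557.

a = -2.025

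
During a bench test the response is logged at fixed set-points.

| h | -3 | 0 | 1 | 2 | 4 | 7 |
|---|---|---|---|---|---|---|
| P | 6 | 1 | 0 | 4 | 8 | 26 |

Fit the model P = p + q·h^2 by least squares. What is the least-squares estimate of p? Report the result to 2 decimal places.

p = 0.75

Sums needed: Σ1 = 6, Σh^2 = 79, Σh^2·h^2 = 2755.
Right-hand side: ΣP = 45, Σh^2·P = 1472.
So XᵀX·[p, q]ᵀ = XᵀP: [[6, 79]; [79, 2755]]·[p, q]ᵀ = [45, 1472]ᵀ.
Determinant 6·2755 − 79² = 10289.
p = (45·2755 − 79·1472)/10289 = 7687/10289; q = (6·1472 − 79·45)/10289 = 5277/10289.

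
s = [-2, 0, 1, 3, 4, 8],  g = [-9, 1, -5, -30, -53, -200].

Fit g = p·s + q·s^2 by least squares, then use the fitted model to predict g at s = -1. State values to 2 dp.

ĝ = -1.58

Sums needed: Σs·s = 94, Σs·s^2 = 596, Σs^2·s^2 = 4450.
Right-hand side: Σs·g = -1889, Σs^2·g = -13959.
XᵀX·[p, q]ᵀ = Xᵀg becomes [[94, 596]; [596, 4450]]·[p, q]ᵀ = [-1889, -13959]ᵀ.
det = 94·4450 − 596² = 63084.
p = ((-1889)·4450 − 596·(-13959))/63084 = -43243/31542; q = (94·(-13959) − 596·(-1889))/63084 = -93151/31542.
At s = -1: ĝ = (-43243/31542)·(-1) + (-93151/31542)·(1) = -8318/5257.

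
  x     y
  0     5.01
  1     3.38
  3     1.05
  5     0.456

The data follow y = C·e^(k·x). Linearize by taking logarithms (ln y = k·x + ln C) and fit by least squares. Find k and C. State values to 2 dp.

With ln yᵢ as the transformed response and xᵢ as the regressor:
Σx = 9.0000, Σ(x)² = 35.0000, Σln y = 2.0928, Σx·ln y = -2.5621.
Equations: 35.0000·k + 9.0000·ln C = -2.5621;  9.0000·k + 4·ln C = 2.0928.
Δ = 35.0000·4 − (9.0000)² = 59.0000; k = (-2.5621·4 − 9.0000·2.0928)/59.0000 = -0.49295, ln C = (35.0000·2.0928 − 9.0000·-2.5621)/59.0000 = 1.63234, so C = exp(1.63234) = 5.11582.

k = -0.49, C = 5.12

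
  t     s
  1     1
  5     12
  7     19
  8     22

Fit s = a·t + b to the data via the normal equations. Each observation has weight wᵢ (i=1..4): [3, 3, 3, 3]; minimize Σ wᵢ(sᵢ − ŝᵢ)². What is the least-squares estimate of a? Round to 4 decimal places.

Compute the Gram sums: Σwᵢ·t·t = 417, Σwᵢ·t = 63, Σwᵢ·1 = 12.
For XᵀWs: Σwᵢ·t·s = 1110, Σwᵢ·s = 162.
XᵀWX·[a, b]ᵀ = XᵀWs becomes [[417, 63]; [63, 12]]·[a, b]ᵀ = [1110, 162]ᵀ.
Δ = 417·12 − 63² = 1035.
a = (1110·12 − 63·162)/1035 = 346/115; b = (417·162 − 63·1110)/1035 = -264/115.

a = 3.0087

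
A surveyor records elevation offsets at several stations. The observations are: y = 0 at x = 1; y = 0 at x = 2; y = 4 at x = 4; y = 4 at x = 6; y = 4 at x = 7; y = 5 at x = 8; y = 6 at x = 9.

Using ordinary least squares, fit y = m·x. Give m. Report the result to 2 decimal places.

Setting ∂/∂m … = 0 gives: 251·m = 162.
(Σx·x = 251, Σx·y = 162.)
m = 162/251 = 0.645418.

m = 0.65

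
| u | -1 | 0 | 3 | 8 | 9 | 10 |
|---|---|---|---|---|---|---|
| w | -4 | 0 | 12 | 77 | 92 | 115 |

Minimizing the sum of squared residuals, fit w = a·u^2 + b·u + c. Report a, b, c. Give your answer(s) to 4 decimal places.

a = 0.9611, b = 1.9890, c = -1.7938

Sums needed: Σu^2·u^2 = 20739, Σu^2·u = 2267, Σu^2 = 255, Σu·u = 255, Σu = 29, Σ1 = 6.
Moment sums: Σu^2·w = 23984, Σu·w = 2634, Σw = 292.
So MᵀM·[a, b, c]ᵀ = Mᵀw: [[20739, 2267, 255]; [2267, 255, 29]; [255, 29, 6]]·[a, b, c]ᵀ = [23984, 2634, 292]ᵀ.
Row-reducing yields a = 192697/200496, b = 132931/66832, c = -179825/100248.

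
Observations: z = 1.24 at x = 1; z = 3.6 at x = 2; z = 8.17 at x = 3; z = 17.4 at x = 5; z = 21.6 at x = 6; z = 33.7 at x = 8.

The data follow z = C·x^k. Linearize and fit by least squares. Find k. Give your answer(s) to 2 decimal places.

k = 1.60

With ln zᵢ as the transformed response and ln xᵢ as the regressor:
Σln x = 7.2724, Σ(ln x)² = 11.8122, Σln z = 13.0432, Σln x·ln z = 20.6127.
Equations: 11.8122·k + 7.2724·ln C = 20.6127;  7.2724·k + 6·ln C = 13.0432.
Solving (det = 17.9853): k = 1.60250, ln C = 0.23153.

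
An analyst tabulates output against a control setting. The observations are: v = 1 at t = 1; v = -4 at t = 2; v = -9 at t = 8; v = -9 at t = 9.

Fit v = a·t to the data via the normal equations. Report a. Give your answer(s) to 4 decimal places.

a = -1.0667

XᵀX·[a]ᵀ = Xᵀv reads: 150·a = -160.
(Σt·t = 150, Σt·v = -160.)
a = (-160)/150 = -1.06667.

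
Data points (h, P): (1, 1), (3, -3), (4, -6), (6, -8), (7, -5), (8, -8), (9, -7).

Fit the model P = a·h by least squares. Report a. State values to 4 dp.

a = -0.9453

Normal-equation sums: Σh·h = 256.
Right-hand side: Σh·P = -242.
Normal equations: [[256]]·[a]ᵀ = [-242]ᵀ.
Hence a = -242 / 256 ≈ -0.945312.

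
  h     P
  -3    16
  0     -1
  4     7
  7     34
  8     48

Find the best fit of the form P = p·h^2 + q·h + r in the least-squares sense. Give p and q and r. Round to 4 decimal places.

p = 1.0561, q = -2.3789, r = -0.7372

From the data, Σh^2·h^2 = 6834, Σh^2·h = 892, Σh^2 = 138, Σh·h = 138, Σh = 16, Σ1 = 5.
Moment sums: Σh^2·P = 4994, Σh·P = 602, ΣP = 104.
Normal equations: [[6834, 892, 138]; [892, 138, 16]; [138, 16, 5]]·[p, q, r]ᵀ = [4994, 602, 104]ᵀ.
Row-reducing yields p = 78851/74659, q = -177607/74659, r = -55038/74659.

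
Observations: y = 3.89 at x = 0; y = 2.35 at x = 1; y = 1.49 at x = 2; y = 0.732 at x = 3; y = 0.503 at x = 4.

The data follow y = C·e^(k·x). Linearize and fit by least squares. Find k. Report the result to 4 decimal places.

With ln yᵢ as the transformed response and xᵢ as the regressor:
Sums: Σx = 10.0000, Σ(x)² = 30.0000, Σln y = 1.6125, Σx·ln y = -2.0326.
Normal system: [[30.0000, 10.0000]; [10.0000, 5]]·[k, ln C]ᵀ = [-2.0326, 1.6125]ᵀ.
Solving (det = 50.0000): k = -0.52575, ln C = 1.37400.

k = -0.5258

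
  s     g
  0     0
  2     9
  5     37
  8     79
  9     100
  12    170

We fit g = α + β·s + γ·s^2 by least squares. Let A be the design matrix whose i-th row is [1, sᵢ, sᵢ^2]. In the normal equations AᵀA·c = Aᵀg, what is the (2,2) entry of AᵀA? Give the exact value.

Row 2 ↔ basis s, column 2 ↔ basis s, so (AᵀA)_{2,2} = Σᵢ (s)·(s) = (0)·(0) + (2)·(2) + (5)·(5) + (8)·(8) + (9)·(9) + (12)·(12) = 318.

318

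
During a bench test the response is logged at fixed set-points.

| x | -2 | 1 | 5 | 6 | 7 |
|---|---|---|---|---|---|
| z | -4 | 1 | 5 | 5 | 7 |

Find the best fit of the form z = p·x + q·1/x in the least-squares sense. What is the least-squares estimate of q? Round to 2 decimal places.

Compute the Gram sums: Σx·x = 115, Σx·1/x = 5, Σ1/x·1/x = 29507/22050.
Right-hand side: Σx·z = 113, Σ1/x·z = 35/6.
MᵀM·[p, q]ᵀ = Mᵀz becomes [[115, 5]; [5, 29507/22050]]·[p, q]ᵀ = [113, 35/6]ᵀ.
Determinant 115·(29507/22050) − 5² = 568411/4410.
p = (113·(29507/22050) − 5·(35/6))/(568411/4410) = 2691166/2842055; q = (115·(35/6) − 5·113)/(568411/4410) = 466725/568411.

q = 0.82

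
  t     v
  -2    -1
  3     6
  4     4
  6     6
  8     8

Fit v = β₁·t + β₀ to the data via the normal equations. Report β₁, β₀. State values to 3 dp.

The normal system AᵀA·[β₁, β₀]ᵀ = Aᵀv is [[129, 19]; [19, 5]]·[β₁, β₀]ᵀ = [136, 23]ᵀ.
det = 129·5 − 19² = 284.
β₁ = (136·5 − 19·23)/284 = 243/284; β₀ = (129·23 − 19·136)/284 = 383/284.

β₁ = 0.856, β₀ = 1.349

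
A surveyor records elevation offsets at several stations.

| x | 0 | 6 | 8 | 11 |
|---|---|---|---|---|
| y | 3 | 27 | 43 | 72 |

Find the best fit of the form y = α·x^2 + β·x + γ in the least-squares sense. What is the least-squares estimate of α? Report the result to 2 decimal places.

α = 0.44

Sums needed: Σx^2·x^2 = 20033, Σx^2·x = 2059, Σx^2 = 221, Σx·x = 221, Σx = 25, Σ1 = 4.
Moment sums: Σx^2·y = 12436, Σx·y = 1298, Σy = 145.
So AᵀA·[α, β, γ]ᵀ = Aᵀy: [[20033, 2059, 221]; [2059, 221, 25]; [221, 25, 4]]·[α, β, γ]ᵀ = [12436, 1298, 145]ᵀ.
Inverting the 3×3 Gram matrix, [α, β, γ]ᵀ = [3499/7863, 10948/7863, 7763/2621]ᵀ.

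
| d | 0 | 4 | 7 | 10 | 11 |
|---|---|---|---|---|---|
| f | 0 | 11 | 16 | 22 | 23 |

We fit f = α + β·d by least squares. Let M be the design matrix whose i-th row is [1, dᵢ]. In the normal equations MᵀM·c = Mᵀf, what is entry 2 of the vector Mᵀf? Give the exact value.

Entry 2 ↔ basis d, so (Mᵀf)_{2} = Σᵢ (d)·fᵢ = (0)·(0) + (4)·(11) + (7)·(16) + (10)·(22) + (11)·(23) = 629.

629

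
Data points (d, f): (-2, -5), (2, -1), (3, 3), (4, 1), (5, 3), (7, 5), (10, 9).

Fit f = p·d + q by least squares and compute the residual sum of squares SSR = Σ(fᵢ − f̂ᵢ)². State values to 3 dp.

Setting ∂/∂p … = 0 gives: 207·p + 29·q = 161;  29·p + 7·q = 15.
(Σd·d = 207, Σd = 29, Σ1 = 7, Σd·f = 161, Σf = 15.)
Eliminating q: 7·(row 1) − 29·(row 2) gives 608·p = 7·161 − 29·15 = 692, so p = 173/152.
Then q = (15 − 29·(173/152))/7 = -391/152.
Residuals: -23/152, -107/152, 41/19, -149/152, -9/76, -15/38, 29/152; SSR = 241/38.

SSR = 6.342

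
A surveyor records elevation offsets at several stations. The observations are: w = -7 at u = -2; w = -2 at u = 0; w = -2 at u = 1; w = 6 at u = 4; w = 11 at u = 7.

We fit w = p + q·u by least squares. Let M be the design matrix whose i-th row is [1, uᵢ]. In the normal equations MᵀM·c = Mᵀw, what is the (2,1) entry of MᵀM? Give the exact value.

Row 2 ↔ basis u, column 1 ↔ basis 1, so (MᵀM)_{2,1} = Σᵢ u = (-2)·(1) + (0)·(1) + (1)·(1) + (4)·(1) + (7)·(1) = 10.

10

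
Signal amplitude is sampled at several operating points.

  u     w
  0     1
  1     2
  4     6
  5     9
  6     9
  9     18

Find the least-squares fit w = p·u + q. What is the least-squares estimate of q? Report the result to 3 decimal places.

Normal-equation sums: Σu·u = 159, Σu = 25, Σ1 = 6.
For Xᵀw: Σu·w = 287, Σw = 45.
XᵀX·[p, q]ᵀ = Xᵀw becomes [[159, 25]; [25, 6]]·[p, q]ᵀ = [287, 45]ᵀ.
Determinant 159·6 − 25² = 329.
p = (287·6 − 25·45)/329 = 597/329; q = (159·45 − 25·287)/329 = -20/329.

q = -0.061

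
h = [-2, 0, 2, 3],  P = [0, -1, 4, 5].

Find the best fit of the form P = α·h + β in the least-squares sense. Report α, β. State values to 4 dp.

Forming XᵀX = [[17, 3]; [3, 4]] and XᵀP = [23, 8]ᵀ gives XᵀX·[α, β]ᵀ = XᵀP.
det = 17·4 − 3² = 59.
α = (23·4 − 3·8)/59 = 68/59; β = (17·8 − 3·23)/59 = 67/59.

α = 1.1525, β = 1.1356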